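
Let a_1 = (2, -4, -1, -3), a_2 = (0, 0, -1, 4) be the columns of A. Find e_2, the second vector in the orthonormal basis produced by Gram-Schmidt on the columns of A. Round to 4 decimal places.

e_2 = (0.2037, -0.4073, -0.3795, 0.8053)

e_1 = a_1/‖a_1‖ = (2, -4, -1, -3)/5.4772 = (0.3651, -0.7303, -0.1826, -0.5477).
r_{12} = e_1·a_2 = -2.0083.
u_2 = a_2 + 2.0083·e_1 = (0.7333, -1.4667, -1.3667, 2.9000).
‖u_2‖ = 3.6009, so e_2 = (0.2037, -0.4073, -0.3795, 0.8053).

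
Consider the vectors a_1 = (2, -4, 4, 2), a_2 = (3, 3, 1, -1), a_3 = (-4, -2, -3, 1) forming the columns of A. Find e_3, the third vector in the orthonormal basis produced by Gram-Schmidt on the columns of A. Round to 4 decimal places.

e_3 = (0.3571, 0.0714, -0.5000, 0.7857)

e_1 = a_1/‖a_1‖ = (2, -4, 4, 2)/6.3246 = (0.3162, -0.6325, 0.6325, 0.3162).
r_{12} = e_1·a_2 = -0.6325.
u_2 = a_2 + 0.6325·e_1 = (3.2000, 2.6000, 1.4000, -0.8000).
‖u_2‖ = 4.4272, so e_2 = (0.7228, 0.5873, 0.3162, -0.1807).
r_{13} = e_1·a_3 = -1.5811; r_{23} = e_2·a_3 = -5.1952.
u_3 = a_3 + 1.5811·e_1 + 5.1952·e_2 = (0.2551, 0.0510, -0.3571, 0.5612).
‖u_3‖ = 0.7143, so e_3 = (0.3571, 0.0714, -0.5000, 0.7857).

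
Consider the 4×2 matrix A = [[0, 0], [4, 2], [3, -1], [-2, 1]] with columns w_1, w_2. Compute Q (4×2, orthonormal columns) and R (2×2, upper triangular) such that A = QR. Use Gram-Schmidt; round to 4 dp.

Q = [[0.0000, 0.0000], [0.7428, 0.6650], [0.5571, -0.5493], [-0.3714, 0.5060]], R = [[5.3852, 0.5571], [0.0000, 2.3853]]

w_1 = (0, 4, 3, -2); ‖w_1‖ = 5.3852, so e_1 = (0.0000, 0.7428, 0.5571, -0.3714).
e_1·w_2 = 0.0000·0 + 0.7428·2 + 0.5571·(-1) + (-0.3714)·1 = 0.5571.
u_2 = w_2 − 0.5571·e_1 = (0.0000, 1.5862, -1.3103, 1.2069).
‖u_2‖ = 2.3853, so e_2 = (0.0000, 0.6650, -0.5493, 0.5060).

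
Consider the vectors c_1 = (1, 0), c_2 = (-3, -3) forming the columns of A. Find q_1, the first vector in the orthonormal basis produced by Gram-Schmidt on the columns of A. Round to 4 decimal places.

c_1 = (1, 0); ‖c_1‖ = 1.0000, so q_1 = (1.0000, 0.0000).

q_1 = (1.0000, 0.0000)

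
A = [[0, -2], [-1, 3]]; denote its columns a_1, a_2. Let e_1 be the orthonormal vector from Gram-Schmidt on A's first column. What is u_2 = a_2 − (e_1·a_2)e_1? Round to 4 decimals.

e_1 = a_1/‖a_1‖ = (0, -1)/1.0000 = (0.0000, -1.0000).
r_{12} = e_1·a_2 = -3.0000.
u_2 = a_2 + 3.0000·e_1 = (-2.0000, 0.0000).

u_2 = (-2.0000, 0.0000)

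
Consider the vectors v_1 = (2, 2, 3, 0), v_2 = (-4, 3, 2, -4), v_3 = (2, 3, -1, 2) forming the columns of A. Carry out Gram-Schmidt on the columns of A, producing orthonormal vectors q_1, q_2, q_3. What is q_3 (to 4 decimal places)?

v_1 = (2, 2, 3, 0); ‖v_1‖ = 4.1231, so q_1 = (0.4851, 0.4851, 0.7276, 0.0000).
q_1·v_2 = 0.4851·(-4) + 0.4851·3 + 0.7276·2 + 0.0000·(-4) = 0.9701.
u_2 = v_2 − 0.9701·q_1 = (-4.4706, 2.5294, 1.2941, -4.0000).
‖u_2‖ = 6.6377, so q_2 = (-0.6735, 0.3811, 0.1950, -0.6026).
q_1·v_3 = 0.4851·2 + 0.4851·3 + 0.7276·(-1) + 0.0000·2 = 1.6977; q_2·v_3 = (-0.6735)·2 + 0.3811·3 + 0.1950·(-1) + (-0.6026)·2 = -1.6040.
u_3 = v_3 − 1.6977·q_1 + 1.6040·q_2 = (0.0961, 2.7877, -1.9226, 1.0334).
‖u_3‖ = 3.5419, so q_3 = (0.0271, 0.7871, -0.5428, 0.2918).

q_3 = (0.0271, 0.7871, -0.5428, 0.2918)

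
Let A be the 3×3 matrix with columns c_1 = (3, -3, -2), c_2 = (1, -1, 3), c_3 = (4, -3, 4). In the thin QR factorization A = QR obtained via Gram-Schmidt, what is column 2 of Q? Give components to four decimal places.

e_2 = (0.3015, -0.3015, 0.9045)

c_1 = (3, -3, -2); ‖c_1‖ = 4.6904, so e_1 = (0.6396, -0.6396, -0.4264).
e_1·c_2 = 0.6396·1 + (-0.6396)·(-1) + (-0.4264)·3 = 0.0000.
u_2 = c_2 − 0.0000·e_1 = (1.0000, -1.0000, 3.0000).
‖u_2‖ = 3.3166, so e_2 = (0.3015, -0.3015, 0.9045).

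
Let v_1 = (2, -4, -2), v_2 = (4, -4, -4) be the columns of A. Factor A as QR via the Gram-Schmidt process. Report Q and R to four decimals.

v_1 = (2, -4, -2); ‖v_1‖ = 4.8990, so q_1 = (0.4082, -0.8165, -0.4082).
q_1·v_2 = 0.4082·4 + (-0.8165)·(-4) + (-0.4082)·(-4) = 6.5320.
u_2 = v_2 − 6.5320·q_1 = (1.3333, 1.3333, -1.3333).
‖u_2‖ = 2.3094, so q_2 = (0.5774, 0.5774, -0.5774).

Q = [[0.4082, 0.5774], [-0.8165, 0.5774], [-0.4082, -0.5774]], R = [[4.8990, 6.5320], [0.0000, 2.3094]]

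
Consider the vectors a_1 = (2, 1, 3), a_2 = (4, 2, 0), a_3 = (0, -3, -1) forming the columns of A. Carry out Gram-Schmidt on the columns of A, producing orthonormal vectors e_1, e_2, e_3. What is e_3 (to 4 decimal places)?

a_1 = (2, 1, 3); ‖a_1‖ = 3.7417, so e_1 = (0.5345, 0.2673, 0.8018).
e_1·a_2 = 0.5345·4 + 0.2673·2 + 0.8018·0 = 2.6726.
u_2 = a_2 − 2.6726·e_1 = (2.5714, 1.2857, -2.1429).
‖u_2‖ = 3.5857, so e_2 = (0.7171, 0.3586, -0.5976).
e_1·a_3 = 0.5345·0 + 0.2673·(-3) + 0.8018·(-1) = -1.6036; e_2·a_3 = 0.7171·0 + 0.3586·(-3) + (-0.5976)·(-1) = -0.4781.
u_3 = a_3 + 1.6036·e_1 + 0.4781·e_2 = (1.2000, -2.4000, 0.0000).
‖u_3‖ = 2.6833, so e_3 = (0.4472, -0.8944, 0.0000).

e_3 = (0.4472, -0.8944, 0.0000)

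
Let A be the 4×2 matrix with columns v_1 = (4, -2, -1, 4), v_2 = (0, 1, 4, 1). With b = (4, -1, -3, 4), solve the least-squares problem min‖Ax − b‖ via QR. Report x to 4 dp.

v_1 = (4, -2, -1, 4); ‖v_1‖ = 6.0828, so q_1 = (0.6576, -0.3288, -0.1644, 0.6576).
q_1·v_2 = 0.6576·0 + (-0.3288)·1 + (-0.1644)·4 + 0.6576·1 = -0.3288.
u_2 = v_2 + 0.3288·q_1 = (0.2162, 0.8919, 3.9459, 1.2162).
‖u_2‖ = 4.2299, so q_2 = (0.0511, 0.2109, 0.9329, 0.2875).
Qᵀb = (6.0828, -1.6549).
Back-substitute: x_2 = -1.6549/4.2299 = -0.3912.
x_1 = (6.0828 + 0.3288·(-0.3912))/6.0828 = 0.9789.

x = (0.9789, -0.3912)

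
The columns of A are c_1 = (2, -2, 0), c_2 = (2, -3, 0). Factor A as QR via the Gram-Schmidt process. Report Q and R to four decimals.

Q = [[0.7071, -0.7071], [-0.7071, -0.7071], [0.0000, 0.0000]], R = [[2.8284, 3.5355], [0.0000, 0.7071]]

c_1 = (2, -2, 0); ‖c_1‖ = 2.8284, so e_1 = (0.7071, -0.7071, 0.0000).
e_1·c_2 = 0.7071·2 + (-0.7071)·(-3) + 0.0000·0 = 3.5355.
u_2 = c_2 − 3.5355·e_1 = (-0.5000, -0.5000, 0.0000).
‖u_2‖ = 0.7071, so e_2 = (-0.7071, -0.7071, 0.0000).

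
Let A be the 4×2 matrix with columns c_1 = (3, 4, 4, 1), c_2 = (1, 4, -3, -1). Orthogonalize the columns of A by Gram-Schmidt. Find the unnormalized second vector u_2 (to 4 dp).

e_1 = c_1/‖c_1‖ = (3, 4, 4, 1)/6.4807 = (0.4629, 0.6172, 0.6172, 0.1543).
r_{12} = e_1·c_2 = 0.9258.
u_2 = c_2 − 0.9258·e_1 = (0.5714, 3.4286, -3.5714, -1.1429).

u_2 = (0.5714, 3.4286, -3.5714, -1.1429)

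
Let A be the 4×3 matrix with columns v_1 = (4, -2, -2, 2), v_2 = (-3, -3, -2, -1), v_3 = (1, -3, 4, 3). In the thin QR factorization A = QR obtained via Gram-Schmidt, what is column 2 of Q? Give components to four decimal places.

v_1 = (4, -2, -2, 2); ‖v_1‖ = 5.2915, so q_1 = (0.7559, -0.3780, -0.3780, 0.3780).
q_1·v_2 = 0.7559·(-3) + (-0.3780)·(-3) + (-0.3780)·(-2) + 0.3780·(-1) = -0.7559.
u_2 = v_2 + 0.7559·q_1 = (-2.4286, -3.2857, -2.2857, -0.7143).
‖u_2‖ = 4.7359, so q_2 = (-0.5128, -0.6938, -0.4826, -0.1508).

q_2 = (-0.5128, -0.6938, -0.4826, -0.1508)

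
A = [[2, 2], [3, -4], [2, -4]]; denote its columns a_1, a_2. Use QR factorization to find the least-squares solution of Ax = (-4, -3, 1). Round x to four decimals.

e_1 = a_1/‖a_1‖ = (2, 3, 2)/4.1231 = (0.4851, 0.7276, 0.4851).
r_{12} = e_1·a_2 = -3.8806.
u_2 = a_2 + 3.8806·e_1 = (3.8824, -1.1765, -2.1176).
‖u_2‖ = 4.5762, so e_2 = (0.8484, -0.2571, -0.4628).
Qᵀb = (-3.6380, -3.0850).
Back-substitute: x_2 = -3.0850/4.5762 = -0.6742.
x_1 = (-3.6380 + 3.8806·(-0.6742))/4.1231 = -1.5169.

x = (-1.5169, -0.6742)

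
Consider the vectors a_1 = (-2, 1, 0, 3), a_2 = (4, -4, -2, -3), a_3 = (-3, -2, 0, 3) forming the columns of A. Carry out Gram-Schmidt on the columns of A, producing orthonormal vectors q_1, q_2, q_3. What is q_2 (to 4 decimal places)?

a_1 = (-2, 1, 0, 3); ‖a_1‖ = 3.7417, so q_1 = (-0.5345, 0.2673, 0.0000, 0.8018).
q_1·a_2 = (-0.5345)·4 + 0.2673·(-4) + 0.0000·(-2) + 0.8018·(-3) = -5.6125.
u_2 = a_2 + 5.6125·q_1 = (1.0000, -2.5000, -2.0000, 1.5000).
‖u_2‖ = 3.6742, so q_2 = (0.2722, -0.6804, -0.5443, 0.4082).

q_2 = (0.2722, -0.6804, -0.5443, 0.4082)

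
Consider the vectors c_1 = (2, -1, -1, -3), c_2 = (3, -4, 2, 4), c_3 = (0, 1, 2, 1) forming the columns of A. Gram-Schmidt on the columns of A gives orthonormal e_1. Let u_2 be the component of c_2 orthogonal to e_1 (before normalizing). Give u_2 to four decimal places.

u_2 = (3.5333, -4.2667, 1.7333, 3.2000)

e_1 = c_1/‖c_1‖ = (2, -1, -1, -3)/3.8730 = (0.5164, -0.2582, -0.2582, -0.7746).
r_{12} = e_1·c_2 = -1.0328.
u_2 = c_2 + 1.0328·e_1 = (3.5333, -4.2667, 1.7333, 3.2000).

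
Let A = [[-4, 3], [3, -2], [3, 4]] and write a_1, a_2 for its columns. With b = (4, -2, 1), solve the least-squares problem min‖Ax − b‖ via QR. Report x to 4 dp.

q_1 = a_1/‖a_1‖ = (-4, 3, 3)/5.8310 = (-0.6860, 0.5145, 0.5145).
r_{12} = q_1·a_2 = -1.0290.
u_2 = a_2 + 1.0290·q_1 = (2.2941, -1.4706, 4.5294).
‖u_2‖ = 5.2859, so q_2 = (0.4340, -0.2782, 0.8569).
Qᵀb = (-3.2585, 3.1493).
Back-substitute: x_2 = 3.1493/5.2859 = 0.5958.
x_1 = (-3.2585 + 1.0290·0.5958)/5.8310 = -0.4537.

x = (-0.4537, 0.5958)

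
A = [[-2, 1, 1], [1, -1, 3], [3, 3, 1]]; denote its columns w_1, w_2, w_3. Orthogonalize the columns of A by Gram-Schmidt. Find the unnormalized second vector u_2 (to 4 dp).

q_1 = w_1/‖w_1‖ = (-2, 1, 3)/3.7417 = (-0.5345, 0.2673, 0.8018).
r_{12} = q_1·w_2 = 1.6036.
u_2 = w_2 − 1.6036·q_1 = (1.8571, -1.4286, 1.7143).

u_2 = (1.8571, -1.4286, 1.7143)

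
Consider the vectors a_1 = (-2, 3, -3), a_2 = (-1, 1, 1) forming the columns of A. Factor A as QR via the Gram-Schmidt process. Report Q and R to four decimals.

a_1 = (-2, 3, -3); ‖a_1‖ = 4.6904, so q_1 = (-0.4264, 0.6396, -0.6396).
q_1·a_2 = (-0.4264)·(-1) + 0.6396·1 + (-0.6396)·1 = 0.4264.
u_2 = a_2 − 0.4264·q_1 = (-0.8182, 0.7273, 1.2727).
‖u_2‖ = 1.6787, so q_2 = (-0.4874, 0.4332, 0.7581).

Q = [[-0.4264, -0.4874], [0.6396, 0.4332], [-0.6396, 0.7581]], R = [[4.6904, 0.4264], [0.0000, 1.6787]]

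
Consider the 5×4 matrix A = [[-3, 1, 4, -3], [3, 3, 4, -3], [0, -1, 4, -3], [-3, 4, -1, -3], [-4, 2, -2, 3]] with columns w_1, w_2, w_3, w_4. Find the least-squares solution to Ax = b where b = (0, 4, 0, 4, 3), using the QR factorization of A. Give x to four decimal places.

w_1 = (-3, 3, 0, -3, -4); ‖w_1‖ = 6.5574, so e_1 = (-0.4575, 0.4575, 0.0000, -0.4575, -0.6100).
e_1·w_2 = (-0.4575)·1 + 0.4575·3 + 0.0000·(-1) + (-0.4575)·4 + (-0.6100)·2 = -2.1350.
u_2 = w_2 + 2.1350·e_1 = (0.0233, 3.9767, -1.0000, 3.0233, 0.6977).
‖u_2‖ = 5.1422, so e_2 = (0.0045, 0.7734, -0.1945, 0.5879, 0.1357).
e_1·w_3 = (-0.4575)·4 + 0.4575·4 + 0.0000·4 + (-0.4575)·(-1) + (-0.6100)·(-2) = 1.6775; e_2·w_3 = 0.0045·4 + 0.7734·4 + (-0.1945)·4 + 0.5879·(-1) + 0.1357·(-2) = 1.4744.
u_3 = w_3 − 1.6775·e_1 − 1.4744·e_2 = (4.7608, 2.0923, 4.2867, -1.0994, -1.1768).
‖u_3‖ = 6.9291, so e_3 = (0.6871, 0.3020, 0.6187, -0.1587, -0.1698).
e_1·w_4 = (-0.4575)·(-3) + 0.4575·(-3) + 0.0000·(-3) + (-0.4575)·(-3) + (-0.6100)·3 = -0.4575; e_2·w_4 = 0.0045·(-3) + 0.7734·(-3) + (-0.1945)·(-3) + 0.5879·(-3) + 0.1357·3 = -3.1070; e_3·w_4 = 0.6871·(-3) + 0.3020·(-3) + 0.6187·(-3) + (-0.1587)·(-3) + (-0.1698)·3 = -4.8566.
u_4 = w_4 + 0.4575·e_1 + 3.1070·e_2 + 4.8566·e_3 = (0.1416, 1.0787, -0.5997, -2.1531, 2.3177).
‖u_4‖ = 3.3986, so e_4 = (0.0417, 0.3174, -0.1764, -0.6335, 0.6819).
Qᵀb = (-1.8300, 5.8522, 0.0637, 0.7812).
Back-substitute: x_4 = 0.7812/3.3986 = 0.2299.
x_3 = (0.0637 + 4.8566·0.2299)/6.9291 = 0.1703.
x_2 = (5.8522 − 1.4744·0.1703 + 3.1070·0.2299)/5.1422 = 1.2281.
x_1 = (-1.8300 + 2.1350·1.2281 − 1.6775·0.1703 + 0.4575·0.2299)/6.5574 = 0.0933.

x = (0.0933, 1.2281, 0.1703, 0.2299)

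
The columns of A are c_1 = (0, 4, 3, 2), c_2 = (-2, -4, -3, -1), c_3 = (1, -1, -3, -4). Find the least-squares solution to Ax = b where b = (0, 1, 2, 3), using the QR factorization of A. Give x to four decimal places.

x = (-0.2797, -0.3107, -0.7486)

c_1 = (0, 4, 3, 2); ‖c_1‖ = 5.3852, so q_1 = (0.0000, 0.7428, 0.5571, 0.3714).
q_1·c_2 = 0.0000·(-2) + 0.7428·(-4) + 0.5571·(-3) + 0.3714·(-1) = -5.0138.
u_2 = c_2 + 5.0138·q_1 = (-2.0000, -0.2759, -0.2069, 0.8621).
‖u_2‖ = 2.2050, so q_2 = (-0.9070, -0.1251, -0.0938, 0.3910).
q_1·c_3 = 0.0000·1 + 0.7428·(-1) + 0.5571·(-3) + 0.3714·(-4) = -3.8996; q_2·c_3 = (-0.9070)·1 + (-0.1251)·(-1) + (-0.0938)·(-3) + 0.3910·(-4) = -2.0643.
u_3 = c_3 + 3.8996·q_1 + 2.0643·q_2 = (-0.8723, 1.6383, -1.0213, -1.7447).
‖u_3‖ = 2.7444, so q_3 = (-0.3179, 0.5970, -0.3721, -0.6357).
Qᵀb = (2.9711, 0.8601, -2.0544).
Back-substitute: x_3 = -2.0544/2.7444 = -0.7486.
x_2 = (0.8601 + 2.0643·(-0.7486))/2.2050 = -0.3107.
x_1 = (2.9711 + 5.0138·(-0.3107) + 3.8996·(-0.7486))/5.3852 = -0.2797.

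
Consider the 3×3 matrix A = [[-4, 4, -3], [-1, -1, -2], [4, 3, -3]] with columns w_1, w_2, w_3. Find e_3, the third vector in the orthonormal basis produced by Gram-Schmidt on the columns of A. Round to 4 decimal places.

e_3 = (-0.0343, -0.9610, -0.2746)

e_1 = w_1/‖w_1‖ = (-4, -1, 4)/5.7446 = (-0.6963, -0.1741, 0.6963).
r_{12} = e_1·w_2 = -0.5222.
u_2 = w_2 + 0.5222·e_1 = (3.6364, -1.0909, 3.3636).
‖u_2‖ = 5.0722, so e_2 = (0.7169, -0.2151, 0.6632).
r_{13} = e_1·w_3 = 0.3482; r_{23} = e_2·w_3 = -3.7101.
u_3 = w_3 − 0.3482·e_1 + 3.7101·e_2 = (-0.0978, -2.7373, -0.7821).
‖u_3‖ = 2.8486, so e_3 = (-0.0343, -0.9610, -0.2746).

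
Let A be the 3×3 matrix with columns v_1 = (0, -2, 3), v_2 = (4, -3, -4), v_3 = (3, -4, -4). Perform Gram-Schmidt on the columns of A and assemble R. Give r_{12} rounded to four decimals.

v_1 = (0, -2, 3); ‖v_1‖ = 3.6056, so e_1 = (0.0000, -0.5547, 0.8321).
r_{12} = e_1·v_2 = -1.6641.

r_{12} = -1.6641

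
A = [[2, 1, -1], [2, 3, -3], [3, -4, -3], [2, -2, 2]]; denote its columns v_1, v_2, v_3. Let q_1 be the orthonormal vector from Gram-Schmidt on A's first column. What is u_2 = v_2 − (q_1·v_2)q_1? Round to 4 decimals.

u_2 = (1.7619, 3.7619, -2.8571, -1.2381)

v_1 = (2, 2, 3, 2); ‖v_1‖ = 4.5826, so q_1 = (0.4364, 0.4364, 0.6547, 0.4364).
q_1·v_2 = 0.4364·1 + 0.4364·3 + 0.6547·(-4) + 0.4364·(-2) = -1.7457.
u_2 = v_2 + 1.7457·q_1 = (1.7619, 3.7619, -2.8571, -1.2381).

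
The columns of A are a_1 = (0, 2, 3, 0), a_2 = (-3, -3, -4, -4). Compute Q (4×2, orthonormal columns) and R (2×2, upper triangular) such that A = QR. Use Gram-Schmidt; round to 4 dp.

Q = [[0.0000, -0.5991], [0.5547, -0.0461], [0.8321, 0.0307], [0.0000, -0.7988]], R = [[3.6056, -4.9923], [0.0000, 5.0077]]

a_1 = (0, 2, 3, 0); ‖a_1‖ = 3.6056, so e_1 = (0.0000, 0.5547, 0.8321, 0.0000).
e_1·a_2 = 0.0000·(-3) + 0.5547·(-3) + 0.8321·(-4) + 0.0000·(-4) = -4.9923.
u_2 = a_2 + 4.9923·e_1 = (-3.0000, -0.2308, 0.1538, -4.0000).
‖u_2‖ = 5.0077, so e_2 = (-0.5991, -0.0461, 0.0307, -0.7988).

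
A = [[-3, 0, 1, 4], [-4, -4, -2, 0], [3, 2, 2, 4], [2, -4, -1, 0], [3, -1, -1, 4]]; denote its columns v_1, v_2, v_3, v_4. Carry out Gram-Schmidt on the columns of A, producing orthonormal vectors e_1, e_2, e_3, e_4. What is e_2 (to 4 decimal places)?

e_1 = v_1/‖v_1‖ = (-3, -4, 3, 2, 3)/6.8557 = (-0.4376, -0.5835, 0.4376, 0.2917, 0.4376).
r_{12} = e_1·v_2 = 1.6045.
u_2 = v_2 − 1.6045·e_1 = (0.7021, -3.0638, 1.2979, -4.4681, -1.7021).
‖u_2‖ = 5.8673, so e_2 = (0.1197, -0.5222, 0.2212, -0.7615, -0.2901).

e_2 = (0.1197, -0.5222, 0.2212, -0.7615, -0.2901)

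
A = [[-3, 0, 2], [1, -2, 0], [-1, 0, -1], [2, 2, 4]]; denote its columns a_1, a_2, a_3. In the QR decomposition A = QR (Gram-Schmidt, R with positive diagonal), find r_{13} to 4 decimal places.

r_{13} = 0.7746

a_1 = (-3, 1, -1, 2); ‖a_1‖ = 3.8730, so e_1 = (-0.7746, 0.2582, -0.2582, 0.5164).
r_{13} = e_1·a_3 = 0.7746.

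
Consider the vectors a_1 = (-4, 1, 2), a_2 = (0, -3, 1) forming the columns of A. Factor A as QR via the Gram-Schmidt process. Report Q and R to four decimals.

a_1 = (-4, 1, 2); ‖a_1‖ = 4.5826, so e_1 = (-0.8729, 0.2182, 0.4364).
e_1·a_2 = (-0.8729)·0 + 0.2182·(-3) + 0.4364·1 = -0.2182.
u_2 = a_2 + 0.2182·e_1 = (-0.1905, -2.9524, 1.0952).
‖u_2‖ = 3.1547, so e_2 = (-0.0604, -0.9359, 0.3472).

Q = [[-0.8729, -0.0604], [0.2182, -0.9359], [0.4364, 0.3472]], R = [[4.5826, -0.2182], [0.0000, 3.1547]]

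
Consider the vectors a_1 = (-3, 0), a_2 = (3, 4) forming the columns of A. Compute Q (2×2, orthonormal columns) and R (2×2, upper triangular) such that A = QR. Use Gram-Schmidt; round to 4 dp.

Q = [[-1.0000, 0.0000], [0.0000, 1.0000]], R = [[3.0000, -3.0000], [0.0000, 4.0000]]

a_1 = (-3, 0); ‖a_1‖ = 3.0000, so q_1 = (-1.0000, 0.0000).
q_1·a_2 = (-1.0000)·3 + 0.0000·4 = -3.0000.
u_2 = a_2 + 3.0000·q_1 = (0.0000, 4.0000).
‖u_2‖ = 4.0000, so q_2 = (0.0000, 1.0000).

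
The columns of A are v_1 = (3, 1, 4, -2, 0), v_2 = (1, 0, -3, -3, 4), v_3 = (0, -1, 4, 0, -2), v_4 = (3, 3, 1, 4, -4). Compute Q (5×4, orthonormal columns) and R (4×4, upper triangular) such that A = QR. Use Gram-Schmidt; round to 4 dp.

v_1 = (3, 1, 4, -2, 0); ‖v_1‖ = 5.4772, so e_1 = (0.5477, 0.1826, 0.7303, -0.3651, 0.0000).
e_1·v_2 = 0.5477·1 + 0.1826·0 + 0.7303·(-3) + (-0.3651)·(-3) + 0.0000·4 = -0.5477.
u_2 = v_2 + 0.5477·e_1 = (1.3000, 0.1000, -2.6000, -3.2000, 4.0000).
‖u_2‖ = 5.8907, so e_2 = (0.2207, 0.0170, -0.4414, -0.5432, 0.6790).
e_1·v_3 = 0.5477·0 + 0.1826·(-1) + 0.7303·4 + (-0.3651)·0 + 0.0000·(-2) = 2.7386; e_2·v_3 = 0.2207·0 + 0.0170·(-1) + (-0.4414)·4 + (-0.5432)·0 + 0.6790·(-2) = -3.1406.
u_3 = v_3 − 2.7386·e_1 + 3.1406·e_2 = (-0.8069, -1.4467, 0.6138, -0.7061, 0.1326).
‖u_3‖ = 1.9071, so e_3 = (-0.4231, -0.7586, 0.3219, -0.3702, 0.0695).
e_1·v_4 = 0.5477·3 + 0.1826·3 + 0.7303·1 + (-0.3651)·4 + 0.0000·(-4) = 1.4606; e_2·v_4 = 0.2207·3 + 0.0170·3 + (-0.4414)·1 + (-0.5432)·4 + 0.6790·(-4) = -4.6175; e_3·v_4 = (-0.4231)·3 + (-0.7586)·3 + 0.3219·1 + (-0.3702)·4 + 0.0695·(-4) = -4.9822.
u_4 = v_4 − 1.4606·e_1 + 4.6175·e_2 + 4.9822·e_3 = (1.1109, -0.9678, -0.5011, 0.1804, -0.5182).
‖u_4‖ = 1.6501, so e_4 = (0.6732, -0.5865, -0.3036, 0.1093, -0.3141).

Q = [[0.5477, 0.2207, -0.4231, 0.6732], [0.1826, 0.0170, -0.7586, -0.5865], [0.7303, -0.4414, 0.3219, -0.3036], [-0.3651, -0.5432, -0.3702, 0.1093], [0.0000, 0.6790, 0.0695, -0.3141]], R = [[5.4772, -0.5477, 2.7386, 1.4606], [0.0000, 5.8907, -3.1406, -4.6175], [0.0000, 0.0000, 1.9071, -4.9822], [0.0000, 0.0000, 0.0000, 1.6501]]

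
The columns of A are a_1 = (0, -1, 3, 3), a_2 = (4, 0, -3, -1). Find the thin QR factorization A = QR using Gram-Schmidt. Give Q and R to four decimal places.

e_1 = a_1/‖a_1‖ = (0, -1, 3, 3)/4.3589 = (0.0000, -0.2294, 0.6882, 0.6882).
r_{12} = e_1·a_2 = -2.7530.
u_2 = a_2 + 2.7530·e_1 = (4.0000, -0.6316, -1.1053, 0.8947).
‖u_2‖ = 4.2920, so e_2 = (0.9320, -0.1472, -0.2575, 0.2085).

Q = [[0.0000, 0.9320], [-0.2294, -0.1472], [0.6882, -0.2575], [0.6882, 0.2085]], R = [[4.3589, -2.7530], [0.0000, 4.2920]]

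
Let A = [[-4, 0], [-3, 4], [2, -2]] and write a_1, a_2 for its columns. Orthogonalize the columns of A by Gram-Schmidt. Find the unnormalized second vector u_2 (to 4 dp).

u_2 = (-2.2069, 2.3448, -0.8966)

e_1 = a_1/‖a_1‖ = (-4, -3, 2)/5.3852 = (-0.7428, -0.5571, 0.3714).
r_{12} = e_1·a_2 = -2.9711.
u_2 = a_2 + 2.9711·e_1 = (-2.2069, 2.3448, -0.8966).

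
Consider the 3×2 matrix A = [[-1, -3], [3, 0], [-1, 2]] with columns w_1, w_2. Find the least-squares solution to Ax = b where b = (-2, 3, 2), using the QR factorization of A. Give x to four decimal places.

w_1 = (-1, 3, -1); ‖w_1‖ = 3.3166, so e_1 = (-0.3015, 0.9045, -0.3015).
e_1·w_2 = (-0.3015)·(-3) + 0.9045·0 + (-0.3015)·2 = 0.3015.
u_2 = w_2 − 0.3015·e_1 = (-2.9091, -0.2727, 2.0909).
‖u_2‖ = 3.5929, so e_2 = (-0.8097, -0.0759, 0.5820).
Qᵀb = (2.7136, 2.5555).
Back-substitute: x_2 = 2.5555/3.5929 = 0.7113.
x_1 = (2.7136 − 0.3015·0.7113)/3.3166 = 0.7535.

x = (0.7535, 0.7113)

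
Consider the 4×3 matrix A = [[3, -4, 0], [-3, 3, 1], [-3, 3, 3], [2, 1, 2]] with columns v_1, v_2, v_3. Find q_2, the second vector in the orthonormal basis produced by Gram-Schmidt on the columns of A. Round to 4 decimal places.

v_1 = (3, -3, -3, 2); ‖v_1‖ = 5.5678, so q_1 = (0.5388, -0.5388, -0.5388, 0.3592).
q_1·v_2 = 0.5388·(-4) + (-0.5388)·3 + (-0.5388)·3 + 0.3592·1 = -5.0289.
u_2 = v_2 + 5.0289·q_1 = (-1.2903, 0.2903, 0.2903, 2.8065).
‖u_2‖ = 3.1160, so q_2 = (-0.4141, 0.0932, 0.0932, 0.9006).

q_2 = (-0.4141, 0.0932, 0.0932, 0.9006)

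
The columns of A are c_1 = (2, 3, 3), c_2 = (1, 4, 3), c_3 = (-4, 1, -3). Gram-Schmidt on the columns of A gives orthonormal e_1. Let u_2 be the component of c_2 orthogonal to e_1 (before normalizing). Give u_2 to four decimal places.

c_1 = (2, 3, 3); ‖c_1‖ = 4.6904, so e_1 = (0.4264, 0.6396, 0.6396).
e_1·c_2 = 0.4264·1 + 0.6396·4 + 0.6396·3 = 4.9036.
u_2 = c_2 − 4.9036·e_1 = (-1.0909, 0.8636, -0.1364).

u_2 = (-1.0909, 0.8636, -0.1364)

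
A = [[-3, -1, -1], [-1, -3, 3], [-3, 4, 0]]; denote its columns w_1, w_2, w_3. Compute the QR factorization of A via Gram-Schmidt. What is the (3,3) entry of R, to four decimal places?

q_1 = w_1/‖w_1‖ = (-3, -1, -3)/4.3589 = (-0.6882, -0.2294, -0.6882).
r_{12} = q_1·w_2 = -1.3765.
u_2 = w_2 + 1.3765·q_1 = (-1.9474, -3.3158, 3.0526).
‖u_2‖ = 4.9097, so q_2 = (-0.3966, -0.6754, 0.6218).
r_{13} = q_1·w_3 = 0.0000; r_{23} = q_2·w_3 = -1.6294.
u_3 = w_3 + 0.0000·q_1 + 1.6294·q_2 = (-1.6463, 1.8996, 1.0131).
r_{33} = ‖u_3‖ = 2.7102.

r_{33} = 2.7102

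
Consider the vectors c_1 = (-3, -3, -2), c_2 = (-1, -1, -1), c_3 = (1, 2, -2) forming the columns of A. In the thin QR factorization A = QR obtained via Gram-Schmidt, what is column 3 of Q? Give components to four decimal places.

q_3 = (-0.7071, 0.7071, 0.0000)

c_1 = (-3, -3, -2); ‖c_1‖ = 4.6904, so q_1 = (-0.6396, -0.6396, -0.4264).
q_1·c_2 = (-0.6396)·(-1) + (-0.6396)·(-1) + (-0.4264)·(-1) = 1.7056.
u_2 = c_2 − 1.7056·q_1 = (0.0909, 0.0909, -0.2727).
‖u_2‖ = 0.3015, so q_2 = (0.3015, 0.3015, -0.9045).
q_1·c_3 = (-0.6396)·1 + (-0.6396)·2 + (-0.4264)·(-2) = -1.0660; q_2·c_3 = 0.3015·1 + 0.3015·2 + (-0.9045)·(-2) = 2.7136.
u_3 = c_3 + 1.0660·q_1 − 2.7136·q_2 = (-0.5000, 0.5000, 0.0000).
‖u_3‖ = 0.7071, so q_3 = (-0.7071, 0.7071, 0.0000).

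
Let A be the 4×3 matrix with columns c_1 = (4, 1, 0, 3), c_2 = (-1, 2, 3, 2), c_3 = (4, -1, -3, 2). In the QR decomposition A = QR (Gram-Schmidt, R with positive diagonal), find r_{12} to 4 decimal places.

c_1 = (4, 1, 0, 3); ‖c_1‖ = 5.0990, so q_1 = (0.7845, 0.1961, 0.0000, 0.5883).
r_{12} = q_1·c_2 = 0.7845.

r_{12} = 0.7845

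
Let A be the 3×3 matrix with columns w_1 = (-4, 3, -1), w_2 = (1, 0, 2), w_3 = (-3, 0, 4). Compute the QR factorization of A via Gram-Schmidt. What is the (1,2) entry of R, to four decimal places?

w_1 = (-4, 3, -1); ‖w_1‖ = 5.0990, so e_1 = (-0.7845, 0.5883, -0.1961).
r_{12} = e_1·w_2 = -1.1767.

r_{12} = -1.1767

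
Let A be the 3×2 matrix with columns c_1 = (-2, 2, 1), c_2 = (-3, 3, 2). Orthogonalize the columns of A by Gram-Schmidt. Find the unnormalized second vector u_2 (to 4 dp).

u_2 = (0.1111, -0.1111, 0.4444)

c_1 = (-2, 2, 1); ‖c_1‖ = 3.0000, so e_1 = (-0.6667, 0.6667, 0.3333).
e_1·c_2 = (-0.6667)·(-3) + 0.6667·3 + 0.3333·2 = 4.6667.
u_2 = c_2 − 4.6667·e_1 = (0.1111, -0.1111, 0.4444).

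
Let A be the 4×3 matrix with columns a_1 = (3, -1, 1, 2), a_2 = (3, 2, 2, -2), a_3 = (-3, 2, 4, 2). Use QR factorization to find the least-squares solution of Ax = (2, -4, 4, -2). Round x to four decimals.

a_1 = (3, -1, 1, 2); ‖a_1‖ = 3.8730, so e_1 = (0.7746, -0.2582, 0.2582, 0.5164).
e_1·a_2 = 0.7746·3 + (-0.2582)·2 + 0.2582·2 + 0.5164·(-2) = 1.2910.
u_2 = a_2 − 1.2910·e_1 = (2.0000, 2.3333, 1.6667, -2.6667).
‖u_2‖ = 4.3970, so e_2 = (0.4549, 0.5307, 0.3790, -0.6065).
e_1·a_3 = 0.7746·(-3) + (-0.2582)·2 + 0.2582·4 + 0.5164·2 = -0.7746; e_2·a_3 = 0.4549·(-3) + 0.5307·2 + 0.3790·4 + (-0.6065)·2 = 0.0000.
u_3 = a_3 + 0.7746·e_1 + 0.0000·e_2 = (-2.4000, 1.8000, 4.2000, 2.4000).
‖u_3‖ = 5.6921, so e_3 = (-0.4216, 0.3162, 0.7379, 0.4216).
Qᵀb = (2.5820, 1.5162, 0.0000).
Back-substitute: x_3 = 0.0000/5.6921 = 0.0000.
x_2 = (1.5162 + 0.0000·0.0000)/4.3970 = 0.3448.
x_1 = (2.5820 − 1.2910·0.3448 + 0.7746·0.0000)/3.8730 = 0.5517.

x = (0.5517, 0.3448, 0.0000)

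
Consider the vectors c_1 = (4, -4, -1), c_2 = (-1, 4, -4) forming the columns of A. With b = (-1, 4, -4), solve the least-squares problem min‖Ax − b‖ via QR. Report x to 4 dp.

x = (0.0000, 1.0000)

e_1 = c_1/‖c_1‖ = (4, -4, -1)/5.7446 = (0.6963, -0.6963, -0.1741).
r_{12} = e_1·c_2 = -2.7852.
u_2 = c_2 + 2.7852·e_1 = (0.9394, 2.0606, -4.4848).
‖u_2‖ = 5.0242, so e_2 = (0.1870, 0.4101, -0.8927).
Qᵀb = (-2.7852, 5.0242).
Back-substitute: x_2 = 5.0242/5.0242 = 1.0000.
x_1 = (-2.7852 + 2.7852·1.0000)/5.7446 = 0.0000.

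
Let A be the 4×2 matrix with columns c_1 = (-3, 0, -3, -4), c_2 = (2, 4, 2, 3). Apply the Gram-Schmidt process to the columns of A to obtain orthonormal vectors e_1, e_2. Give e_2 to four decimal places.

e_2 = (-0.0294, 0.9982, -0.0294, 0.0440)

c_1 = (-3, 0, -3, -4); ‖c_1‖ = 5.8310, so e_1 = (-0.5145, 0.0000, -0.5145, -0.6860).
e_1·c_2 = (-0.5145)·2 + 0.0000·4 + (-0.5145)·2 + (-0.6860)·3 = -4.1160.
u_2 = c_2 + 4.1160·e_1 = (-0.1176, 4.0000, -0.1176, 0.1765).
‖u_2‖ = 4.0073, so e_2 = (-0.0294, 0.9982, -0.0294, 0.0440).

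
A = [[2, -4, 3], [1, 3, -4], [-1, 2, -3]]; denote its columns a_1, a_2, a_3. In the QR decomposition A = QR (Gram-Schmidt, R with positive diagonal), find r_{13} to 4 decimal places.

q_1 = a_1/‖a_1‖ = (2, 1, -1)/2.4495 = (0.8165, 0.4082, -0.4082).
r_{13} = q_1·a_3 = 2.0412.

r_{13} = 2.0412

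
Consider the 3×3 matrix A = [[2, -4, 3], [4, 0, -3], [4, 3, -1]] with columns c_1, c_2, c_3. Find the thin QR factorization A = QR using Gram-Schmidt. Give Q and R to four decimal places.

e_1 = c_1/‖c_1‖ = (2, 4, 4)/6.0000 = (0.3333, 0.6667, 0.6667).
r_{12} = e_1·c_2 = 0.6667.
u_2 = c_2 − 0.6667·e_1 = (-4.2222, -0.4444, 2.5556).
‖u_2‖ = 4.9554, so e_2 = (-0.8521, -0.0897, 0.5157).
r_{13} = e_1·c_3 = -1.6667; r_{23} = e_2·c_3 = -2.8028.
u_3 = c_3 + 1.6667·e_1 + 2.8028·e_2 = (1.1674, -2.1403, 1.5566).
‖u_3‖ = 2.8925, so e_3 = (0.4036, -0.7399, 0.5381).

Q = [[0.3333, -0.8521, 0.4036], [0.6667, -0.0897, -0.7399], [0.6667, 0.5157, 0.5381]], R = [[6.0000, 0.6667, -1.6667], [0.0000, 4.9554, -2.8028], [0.0000, 0.0000, 2.8925]]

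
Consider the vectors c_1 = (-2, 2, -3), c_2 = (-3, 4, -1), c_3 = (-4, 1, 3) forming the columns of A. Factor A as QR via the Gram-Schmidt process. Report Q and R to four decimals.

c_1 = (-2, 2, -3); ‖c_1‖ = 4.1231, so e_1 = (-0.4851, 0.4851, -0.7276).
e_1·c_2 = (-0.4851)·(-3) + 0.4851·4 + (-0.7276)·(-1) = 4.1231.
u_2 = c_2 − 4.1231·e_1 = (-1.0000, 2.0000, 2.0000).
‖u_2‖ = 3.0000, so e_2 = (-0.3333, 0.6667, 0.6667).
e_1·c_3 = (-0.4851)·(-4) + 0.4851·1 + (-0.7276)·3 = 0.2425; e_2·c_3 = (-0.3333)·(-4) + 0.6667·1 + 0.6667·3 = 4.0000.
u_3 = c_3 − 0.2425·e_1 − 4.0000·e_2 = (-2.5490, -1.7843, 0.5098).
‖u_3‖ = 3.1530, so e_3 = (-0.8085, -0.5659, 0.1617).

Q = [[-0.4851, -0.3333, -0.8085], [0.4851, 0.6667, -0.5659], [-0.7276, 0.6667, 0.1617]], R = [[4.1231, 4.1231, 0.2425], [0.0000, 3.0000, 4.0000], [0.0000, 0.0000, 3.1530]]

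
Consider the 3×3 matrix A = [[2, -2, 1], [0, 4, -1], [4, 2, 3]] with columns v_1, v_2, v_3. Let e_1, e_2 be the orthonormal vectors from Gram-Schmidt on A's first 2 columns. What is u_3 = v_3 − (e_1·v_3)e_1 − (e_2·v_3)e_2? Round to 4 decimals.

u_3 = (-0.6897, -0.5172, 0.3448)

v_1 = (2, 0, 4); ‖v_1‖ = 4.4721, so e_1 = (0.4472, 0.0000, 0.8944).
e_1·v_2 = 0.4472·(-2) + 0.0000·4 + 0.8944·2 = 0.8944.
u_2 = v_2 − 0.8944·e_1 = (-2.4000, 4.0000, 1.2000).
‖u_2‖ = 4.8166, so e_2 = (-0.4983, 0.8305, 0.2491).
e_1·v_3 = 0.4472·1 + 0.0000·(-1) + 0.8944·3 = 3.1305; e_2·v_3 = (-0.4983)·1 + 0.8305·(-1) + 0.2491·3 = -0.5813.
u_3 = v_3 − 3.1305·e_1 + 0.5813·e_2 = (-0.6897, -0.5172, 0.3448).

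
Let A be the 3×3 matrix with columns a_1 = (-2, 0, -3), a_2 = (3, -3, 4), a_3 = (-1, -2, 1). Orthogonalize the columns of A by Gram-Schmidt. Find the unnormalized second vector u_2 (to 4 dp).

a_1 = (-2, 0, -3); ‖a_1‖ = 3.6056, so q_1 = (-0.5547, 0.0000, -0.8321).
q_1·a_2 = (-0.5547)·3 + 0.0000·(-3) + (-0.8321)·4 = -4.9923.
u_2 = a_2 + 4.9923·q_1 = (0.2308, -3.0000, -0.1538).

u_2 = (0.2308, -3.0000, -0.1538)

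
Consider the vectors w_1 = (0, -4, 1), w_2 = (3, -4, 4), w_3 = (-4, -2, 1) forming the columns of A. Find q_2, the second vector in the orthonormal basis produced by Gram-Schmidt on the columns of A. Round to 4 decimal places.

q_2 = (0.7177, 0.1689, 0.6755)

w_1 = (0, -4, 1); ‖w_1‖ = 4.1231, so q_1 = (0.0000, -0.9701, 0.2425).
q_1·w_2 = 0.0000·3 + (-0.9701)·(-4) + 0.2425·4 = 4.8507.
u_2 = w_2 − 4.8507·q_1 = (3.0000, 0.7059, 2.8235).
‖u_2‖ = 4.1798, so q_2 = (0.7177, 0.1689, 0.6755).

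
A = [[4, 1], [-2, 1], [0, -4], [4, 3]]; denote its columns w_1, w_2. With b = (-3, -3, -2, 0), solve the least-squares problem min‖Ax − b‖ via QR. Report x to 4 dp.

x = (-0.2448, 0.2010)

w_1 = (4, -2, 0, 4); ‖w_1‖ = 6.0000, so q_1 = (0.6667, -0.3333, 0.0000, 0.6667).
q_1·w_2 = 0.6667·1 + (-0.3333)·1 + 0.0000·(-4) + 0.6667·3 = 2.3333.
u_2 = w_2 − 2.3333·q_1 = (-0.5556, 1.7778, -4.0000, 1.4444).
‖u_2‖ = 4.6428, so q_2 = (-0.1197, 0.3829, -0.8615, 0.3111).
Qᵀb = (-1.0000, 0.9333).
Back-substitute: x_2 = 0.9333/4.6428 = 0.2010.
x_1 = (-1.0000 − 2.3333·0.2010)/6.0000 = -0.2448.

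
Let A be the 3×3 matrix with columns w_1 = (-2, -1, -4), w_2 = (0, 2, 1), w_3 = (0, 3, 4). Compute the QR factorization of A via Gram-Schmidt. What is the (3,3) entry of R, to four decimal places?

w_1 = (-2, -1, -4); ‖w_1‖ = 4.5826, so q_1 = (-0.4364, -0.2182, -0.8729).
q_1·w_2 = (-0.4364)·0 + (-0.2182)·2 + (-0.8729)·1 = -1.3093.
u_2 = w_2 + 1.3093·q_1 = (-0.5714, 1.7143, -0.1429).
‖u_2‖ = 1.8127, so q_2 = (-0.3152, 0.9457, -0.0788).
q_1·w_3 = (-0.4364)·0 + (-0.2182)·3 + (-0.8729)·4 = -4.1461; q_2·w_3 = (-0.3152)·0 + 0.9457·3 + (-0.0788)·4 = 2.5220.
u_3 = w_3 + 4.1461·q_1 − 2.5220·q_2 = (-1.0145, -0.2899, 0.5797).
r_{33} = ‖u_3‖ = 1.2039.

r_{33} = 1.2039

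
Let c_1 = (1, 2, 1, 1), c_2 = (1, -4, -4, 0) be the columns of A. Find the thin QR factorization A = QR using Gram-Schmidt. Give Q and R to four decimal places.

Q = [[0.3780, 0.6487], [0.7559, -0.2162], [0.3780, -0.6126], [0.3780, 0.3964]], R = [[2.6458, -4.1576], [0.0000, 3.9641]]

e_1 = c_1/‖c_1‖ = (1, 2, 1, 1)/2.6458 = (0.3780, 0.7559, 0.3780, 0.3780).
r_{12} = e_1·c_2 = -4.1576.
u_2 = c_2 + 4.1576·e_1 = (2.5714, -0.8571, -2.4286, 1.5714).
‖u_2‖ = 3.9641, so e_2 = (0.6487, -0.2162, -0.6126, 0.3964).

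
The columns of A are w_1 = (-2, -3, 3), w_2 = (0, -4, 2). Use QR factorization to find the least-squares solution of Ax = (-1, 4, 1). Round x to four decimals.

x = (0.9655, -1.5690)

q_1 = w_1/‖w_1‖ = (-2, -3, 3)/4.6904 = (-0.4264, -0.6396, 0.6396).
r_{12} = q_1·w_2 = 3.8376.
u_2 = w_2 − 3.8376·q_1 = (1.6364, -1.5455, -0.4545).
‖u_2‖ = 2.2962, so q_2 = (0.7126, -0.6730, -0.1980).
Qᵀb = (-1.4924, -3.6027).
Back-substitute: x_2 = -3.6027/2.2962 = -1.5690.
x_1 = (-1.4924 − 3.8376·(-1.5690))/4.6904 = 0.9655.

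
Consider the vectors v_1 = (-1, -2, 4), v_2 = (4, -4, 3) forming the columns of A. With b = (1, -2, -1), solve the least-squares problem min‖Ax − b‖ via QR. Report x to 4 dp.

v_1 = (-1, -2, 4); ‖v_1‖ = 4.5826, so q_1 = (-0.2182, -0.4364, 0.8729).
q_1·v_2 = (-0.2182)·4 + (-0.4364)·(-4) + 0.8729·3 = 3.4915.
u_2 = v_2 − 3.4915·q_1 = (4.7619, -2.4762, -0.0476).
‖u_2‖ = 5.3675, so q_2 = (0.8872, -0.4613, -0.0089).
Qᵀb = (-0.2182, 1.8187).
Back-substitute: x_2 = 1.8187/5.3675 = 0.3388.
x_1 = (-0.2182 − 3.4915·0.3388)/4.5826 = -0.3058.

x = (-0.3058, 0.3388)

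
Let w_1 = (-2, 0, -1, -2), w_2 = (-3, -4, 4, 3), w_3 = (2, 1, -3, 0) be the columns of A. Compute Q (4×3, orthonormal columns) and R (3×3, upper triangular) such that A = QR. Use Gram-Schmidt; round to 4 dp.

Q = [[-0.6667, -0.5600, -0.0174], [0.0000, -0.5760, -0.4645], [-0.3333, 0.5120, -0.7849], [-0.6667, 0.3040, 0.4098]], R = [[3.0000, -1.3333, -0.3333], [0.0000, 6.9442, -3.2321], [0.0000, 0.0000, 1.8554]]

w_1 = (-2, 0, -1, -2); ‖w_1‖ = 3.0000, so e_1 = (-0.6667, 0.0000, -0.3333, -0.6667).
e_1·w_2 = (-0.6667)·(-3) + 0.0000·(-4) + (-0.3333)·4 + (-0.6667)·3 = -1.3333.
u_2 = w_2 + 1.3333·e_1 = (-3.8889, -4.0000, 3.5556, 2.1111).
‖u_2‖ = 6.9442, so e_2 = (-0.5600, -0.5760, 0.5120, 0.3040).
e_1·w_3 = (-0.6667)·2 + 0.0000·1 + (-0.3333)·(-3) + (-0.6667)·0 = -0.3333; e_2·w_3 = (-0.5600)·2 + (-0.5760)·1 + 0.5120·(-3) + 0.3040·0 = -3.2321.
u_3 = w_3 + 0.3333·e_1 + 3.2321·e_2 = (-0.0323, -0.8618, -1.4562, 0.7604).
‖u_3‖ = 1.8554, so e_3 = (-0.0174, -0.4645, -0.7849, 0.4098).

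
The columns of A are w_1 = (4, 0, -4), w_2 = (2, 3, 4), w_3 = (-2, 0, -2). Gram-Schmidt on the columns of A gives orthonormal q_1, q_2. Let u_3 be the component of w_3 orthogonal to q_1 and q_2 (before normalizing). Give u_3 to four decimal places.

q_1 = w_1/‖w_1‖ = (4, 0, -4)/5.6569 = (0.7071, 0.0000, -0.7071).
r_{12} = q_1·w_2 = -1.4142.
u_2 = w_2 + 1.4142·q_1 = (3.0000, 3.0000, 3.0000).
‖u_2‖ = 5.1962, so q_2 = (0.5774, 0.5774, 0.5774).
r_{13} = q_1·w_3 = 0.0000; r_{23} = q_2·w_3 = -2.3094.
u_3 = w_3 + 0.0000·q_1 + 2.3094·q_2 = (-0.6667, 1.3333, -0.6667).

u_3 = (-0.6667, 1.3333, -0.6667)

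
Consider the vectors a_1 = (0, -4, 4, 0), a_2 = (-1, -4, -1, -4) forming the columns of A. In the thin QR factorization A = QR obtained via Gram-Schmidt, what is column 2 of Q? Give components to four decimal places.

e_2 = (-0.1841, -0.4603, -0.4603, -0.7365)

a_1 = (0, -4, 4, 0); ‖a_1‖ = 5.6569, so e_1 = (0.0000, -0.7071, 0.7071, 0.0000).
e_1·a_2 = 0.0000·(-1) + (-0.7071)·(-4) + 0.7071·(-1) + 0.0000·(-4) = 2.1213.
u_2 = a_2 − 2.1213·e_1 = (-1.0000, -2.5000, -2.5000, -4.0000).
‖u_2‖ = 5.4314, so e_2 = (-0.1841, -0.4603, -0.4603, -0.7365).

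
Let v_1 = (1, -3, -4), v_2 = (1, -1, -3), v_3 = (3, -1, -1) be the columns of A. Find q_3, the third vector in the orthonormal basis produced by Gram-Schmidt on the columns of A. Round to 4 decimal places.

q_1 = v_1/‖v_1‖ = (1, -3, -4)/5.0990 = (0.1961, -0.5883, -0.7845).
r_{12} = q_1·v_2 = 3.1379.
u_2 = v_2 − 3.1379·q_1 = (0.3846, 0.8462, -0.5385).
‖u_2‖ = 1.0742, so q_2 = (0.3581, 0.7877, -0.5013).
r_{13} = q_1·v_3 = 1.9612; r_{23} = q_2·v_3 = 0.7877.
u_3 = v_3 − 1.9612·q_1 − 0.7877·q_2 = (2.3333, -0.4667, 0.9333).
‖u_3‖ = 2.5560, so q_3 = (0.9129, -0.1826, 0.3651).

q_3 = (0.9129, -0.1826, 0.3651)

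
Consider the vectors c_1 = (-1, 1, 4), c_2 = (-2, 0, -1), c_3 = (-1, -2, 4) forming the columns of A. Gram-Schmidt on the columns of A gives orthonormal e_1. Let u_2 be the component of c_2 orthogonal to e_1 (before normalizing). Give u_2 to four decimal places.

u_2 = (-2.1111, 0.1111, -0.5556)

e_1 = c_1/‖c_1‖ = (-1, 1, 4)/4.2426 = (-0.2357, 0.2357, 0.9428).
r_{12} = e_1·c_2 = -0.4714.
u_2 = c_2 + 0.4714·e_1 = (-2.1111, 0.1111, -0.5556).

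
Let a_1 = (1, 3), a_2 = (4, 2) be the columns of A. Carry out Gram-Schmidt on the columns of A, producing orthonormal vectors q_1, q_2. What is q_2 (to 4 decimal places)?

q_2 = (0.9487, -0.3162)

a_1 = (1, 3); ‖a_1‖ = 3.1623, so q_1 = (0.3162, 0.9487).
q_1·a_2 = 0.3162·4 + 0.9487·2 = 3.1623.
u_2 = a_2 − 3.1623·q_1 = (3.0000, -1.0000).
‖u_2‖ = 3.1623, so q_2 = (0.9487, -0.3162).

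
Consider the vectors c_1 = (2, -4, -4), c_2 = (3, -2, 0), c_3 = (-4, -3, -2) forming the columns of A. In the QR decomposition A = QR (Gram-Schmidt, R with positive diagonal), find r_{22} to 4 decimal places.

r_{22} = 2.7487

c_1 = (2, -4, -4); ‖c_1‖ = 6.0000, so q_1 = (0.3333, -0.6667, -0.6667).
q_1·c_2 = 0.3333·3 + (-0.6667)·(-2) + (-0.6667)·0 = 2.3333.
u_2 = c_2 − 2.3333·q_1 = (2.2222, -0.4444, 1.5556).
r_{22} = ‖u_2‖ = 2.7487.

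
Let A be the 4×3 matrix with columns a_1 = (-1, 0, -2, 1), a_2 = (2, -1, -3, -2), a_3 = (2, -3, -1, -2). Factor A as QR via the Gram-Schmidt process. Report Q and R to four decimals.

Q = [[-0.4082, 0.5604, -0.1387], [0.0000, -0.2402, -0.9707], [-0.8165, -0.5604, 0.1387], [0.4082, -0.5604, 0.1387]], R = [[2.4495, 0.8165, -0.8165], [0.0000, 4.1633, 3.5228], [0.0000, 0.0000, 2.2188]]

a_1 = (-1, 0, -2, 1); ‖a_1‖ = 2.4495, so q_1 = (-0.4082, 0.0000, -0.8165, 0.4082).
q_1·a_2 = (-0.4082)·2 + 0.0000·(-1) + (-0.8165)·(-3) + 0.4082·(-2) = 0.8165.
u_2 = a_2 − 0.8165·q_1 = (2.3333, -1.0000, -2.3333, -2.3333).
‖u_2‖ = 4.1633, so q_2 = (0.5604, -0.2402, -0.5604, -0.5604).
q_1·a_3 = (-0.4082)·2 + 0.0000·(-3) + (-0.8165)·(-1) + 0.4082·(-2) = -0.8165; q_2·a_3 = 0.5604·2 + (-0.2402)·(-3) + (-0.5604)·(-1) + (-0.5604)·(-2) = 3.5228.
u_3 = a_3 + 0.8165·q_1 − 3.5228·q_2 = (-0.3077, -2.1538, 0.3077, 0.3077).
‖u_3‖ = 2.2188, so q_3 = (-0.1387, -0.9707, 0.1387, 0.1387).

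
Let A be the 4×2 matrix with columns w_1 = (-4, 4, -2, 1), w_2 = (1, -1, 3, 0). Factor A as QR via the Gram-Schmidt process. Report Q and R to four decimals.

Q = [[-0.6576, -0.2150], [0.6576, 0.2150], [-0.3288, 0.9394], [0.1644, 0.1584]], R = [[6.0828, -2.3016], [0.0000, 2.3880]]

w_1 = (-4, 4, -2, 1); ‖w_1‖ = 6.0828, so e_1 = (-0.6576, 0.6576, -0.3288, 0.1644).
e_1·w_2 = (-0.6576)·1 + 0.6576·(-1) + (-0.3288)·3 + 0.1644·0 = -2.3016.
u_2 = w_2 + 2.3016·e_1 = (-0.5135, 0.5135, 2.2432, 0.3784).
‖u_2‖ = 2.3880, so e_2 = (-0.2150, 0.2150, 0.9394, 0.1584).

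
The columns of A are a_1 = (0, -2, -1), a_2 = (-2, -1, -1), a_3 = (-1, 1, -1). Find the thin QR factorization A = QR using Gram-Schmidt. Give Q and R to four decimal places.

Q = [[0.0000, -0.9759, 0.2182], [-0.8944, 0.0976, 0.4364], [-0.4472, -0.1952, -0.8729]], R = [[2.2361, 1.3416, -0.4472], [0.0000, 2.0494, 1.2687], [0.0000, 0.0000, 1.0911]]

e_1 = a_1/‖a_1‖ = (0, -2, -1)/2.2361 = (0.0000, -0.8944, -0.4472).
r_{12} = e_1·a_2 = 1.3416.
u_2 = a_2 − 1.3416·e_1 = (-2.0000, 0.2000, -0.4000).
‖u_2‖ = 2.0494, so e_2 = (-0.9759, 0.0976, -0.1952).
r_{13} = e_1·a_3 = -0.4472; r_{23} = e_2·a_3 = 1.2687.
u_3 = a_3 + 0.4472·e_1 − 1.2687·e_2 = (0.2381, 0.4762, -0.9524).
‖u_3‖ = 1.0911, so e_3 = (0.2182, 0.4364, -0.8729).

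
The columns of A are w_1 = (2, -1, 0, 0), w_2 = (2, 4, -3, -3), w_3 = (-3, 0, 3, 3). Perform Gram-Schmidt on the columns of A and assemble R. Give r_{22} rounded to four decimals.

r_{22} = 6.1644

e_1 = w_1/‖w_1‖ = (2, -1, 0, 0)/2.2361 = (0.8944, -0.4472, 0.0000, 0.0000).
r_{12} = e_1·w_2 = 0.0000.
u_2 = w_2 + 0.0000·e_1 = (2.0000, 4.0000, -3.0000, -3.0000).
r_{22} = ‖u_2‖ = 6.1644.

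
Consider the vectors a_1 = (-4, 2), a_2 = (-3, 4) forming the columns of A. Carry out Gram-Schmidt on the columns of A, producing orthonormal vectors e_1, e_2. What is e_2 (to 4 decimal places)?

e_2 = (0.4472, 0.8944)

a_1 = (-4, 2); ‖a_1‖ = 4.4721, so e_1 = (-0.8944, 0.4472).
e_1·a_2 = (-0.8944)·(-3) + 0.4472·4 = 4.4721.
u_2 = a_2 − 4.4721·e_1 = (1.0000, 2.0000).
‖u_2‖ = 2.2361, so e_2 = (0.4472, 0.8944).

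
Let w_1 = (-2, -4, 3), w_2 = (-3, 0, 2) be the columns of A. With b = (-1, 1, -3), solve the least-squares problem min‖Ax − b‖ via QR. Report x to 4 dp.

x = (-0.4592, 0.1931)

w_1 = (-2, -4, 3); ‖w_1‖ = 5.3852, so q_1 = (-0.3714, -0.7428, 0.5571).
q_1·w_2 = (-0.3714)·(-3) + (-0.7428)·0 + 0.5571·2 = 2.2283.
u_2 = w_2 − 2.2283·q_1 = (-2.1724, 1.6552, 0.7586).
‖u_2‖ = 2.8345, so q_2 = (-0.7664, 0.5839, 0.2676).
Qᵀb = (-2.0426, 0.5474).
Back-substitute: x_2 = 0.5474/2.8345 = 0.1931.
x_1 = (-2.0426 − 2.2283·0.1931)/5.3852 = -0.4592.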